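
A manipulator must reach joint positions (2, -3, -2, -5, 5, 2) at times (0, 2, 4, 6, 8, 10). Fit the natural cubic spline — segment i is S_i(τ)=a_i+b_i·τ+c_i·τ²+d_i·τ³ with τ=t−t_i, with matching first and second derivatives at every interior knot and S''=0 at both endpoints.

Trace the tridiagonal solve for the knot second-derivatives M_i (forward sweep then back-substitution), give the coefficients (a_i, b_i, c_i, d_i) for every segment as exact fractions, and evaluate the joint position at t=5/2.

  seg 0: a=2 b=-753/209 c=0 d=461/1672
  seg 1: a=-3 b=-123/418 c=1383/836 d=-1051/1672
  seg 2: a=-2 b=-255/209 c=-885/418 d=87/88
  seg 3: a=-5 b=909/418 c=3189/836 d=-251/209
  seg 4: a=5 b=1263/418 c=-2835/836 d=945/1672
S(5/2) = -37615/13376

Δ: Δ0=-5/2, Δ1=1/2, Δ2=-3/2, Δ3=5, Δ4=-3/2
row 1: diag=8, rhs=18; c'=1/4, d'=9/4
row 2: denom=8−2·1/4=15/2; d'=(-12−2·9/4)/(15/2)=-11/5
row 3: denom=8−2·4/15=112/15; d'=(39−2·-11/5)/(112/15)=93/16
row 4: denom=8−2·15/56=209/28; d'=(-39−2·93/16)/(209/28)=-2835/418
back: M4=-2835/418
back: M3=93/16−15/56·-2835/418=3189/418
back: M2=-11/5−4/15·3189/418=-885/209
back: M1=9/4−1/4·-885/209=1383/418
M: M0=0, M1=1383/418, M2=-885/209, M3=3189/418, M4=-2835/418, M5=0
seg 0: a=2, c=M0/2=0, d=(M1−M0)/(6·2)=461/1672, b=Δ0−h0·(2M0+M1)/6=-753/209
seg 1: a=-3, c=M1/2=1383/836, d=(M2−M1)/(6·2)=-1051/1672, b=Δ1−h1·(2M1+M2)/6=-123/418
seg 2: a=-2, c=M2/2=-885/418, d=(M3−M2)/(6·2)=87/88, b=Δ2−h2·(2M2+M3)/6=-255/209
seg 3: a=-5, c=M3/2=3189/836, d=(M4−M3)/(6·2)=-251/209, b=Δ3−h3·(2M3+M4)/6=909/418
seg 4: a=5, c=M4/2=-2835/836, d=(M5−M4)/(6·2)=945/1672, b=Δ4−h4·(2M4+M5)/6=1263/418
t_q=5/2 → seg 1, τ=1/2; S=-3+-123/418·τ+1383/836·τ²+-1051/1672·τ³=-37615/13376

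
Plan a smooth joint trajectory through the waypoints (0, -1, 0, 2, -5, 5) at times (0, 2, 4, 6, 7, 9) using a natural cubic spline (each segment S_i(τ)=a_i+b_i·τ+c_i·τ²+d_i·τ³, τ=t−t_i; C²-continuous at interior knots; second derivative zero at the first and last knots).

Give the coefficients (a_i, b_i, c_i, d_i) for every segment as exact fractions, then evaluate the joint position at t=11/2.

  seg 0: a=0 b=-229/477 c=0 d=-19/3816
  seg 1: a=-1 b=-515/954 c=-19/636 d=1049/3816
  seg 2: a=0 b=1259/477 c=515/318 d=-2327/1908
  seg 3: a=2 b=-2632/477 c=-302/53 d=2011/477
  seg 4: a=-5 b=-2035/477 c=1105/159 d=-1105/954
S(11/2) = 17741/5088

Δ: Δ0=-1/2, Δ1=1/2, Δ2=1, Δ3=-7, Δ4=5
row 1: diag=8, rhs=6; c'=1/4, d'=3/4
row 2: denom=8−2·1/4=15/2; d'=(3−2·3/4)/(15/2)=1/5
row 3: denom=6−2·4/15=82/15; d'=(-48−2·1/5)/(82/15)=-363/41
row 4: denom=6−1·15/82=477/82; d'=(72−1·-363/41)/(477/82)=2210/159
back: M4=2210/159
back: M3=-363/41−15/82·2210/159=-604/53
back: M2=1/5−4/15·-604/53=515/159
back: M1=3/4−1/4·515/159=-19/318
M: M0=0, M1=-19/318, M2=515/159, M3=-604/53, M4=2210/159, M5=0
seg 0: a=0, c=M0/2=0, d=(M1−M0)/(6·2)=-19/3816, b=Δ0−h0·(2M0+M1)/6=-229/477
seg 1: a=-1, c=M1/2=-19/636, d=(M2−M1)/(6·2)=1049/3816, b=Δ1−h1·(2M1+M2)/6=-515/954
seg 2: a=0, c=M2/2=515/318, d=(M3−M2)/(6·2)=-2327/1908, b=Δ2−h2·(2M2+M3)/6=1259/477
seg 3: a=2, c=M3/2=-302/53, d=(M4−M3)/(6·1)=2011/477, b=Δ3−h3·(2M3+M4)/6=-2632/477
seg 4: a=-5, c=M4/2=1105/159, d=(M5−M4)/(6·2)=-1105/954, b=Δ4−h4·(2M4+M5)/6=-2035/477
t_q=11/2 → seg 2, τ=3/2; S=0+1259/477·τ+515/318·τ²+-2327/1908·τ³=17741/5088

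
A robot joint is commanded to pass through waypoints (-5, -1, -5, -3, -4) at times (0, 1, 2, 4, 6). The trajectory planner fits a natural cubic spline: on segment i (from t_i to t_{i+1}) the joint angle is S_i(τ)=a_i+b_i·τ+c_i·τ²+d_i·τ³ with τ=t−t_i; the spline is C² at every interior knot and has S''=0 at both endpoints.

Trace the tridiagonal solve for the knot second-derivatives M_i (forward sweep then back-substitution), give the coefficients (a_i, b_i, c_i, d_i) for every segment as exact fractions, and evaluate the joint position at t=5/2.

  seg 0: a=-5 b=1067/168 c=0 d=-395/168
  seg 1: a=-1 b=-59/84 c=-395/56 d=631/168
  seg 2: a=-5 b=-85/24 c=59/14 d=-653/672
  seg 3: a=-3 b=139/84 c=-181/112 d=181/672
S(5/2) = -10463/1792

Δ: Δ0=4, Δ1=-4, Δ2=1, Δ3=-1/2
row 1: diag=4, rhs=-48; c'=1/4, d'=-12
row 2: denom=6−1·1/4=23/4; d'=(30−1·-12)/(23/4)=168/23
row 3: denom=8−2·8/23=168/23; d'=(-9−2·168/23)/(168/23)=-181/56
back: M3=-181/56
back: M2=168/23−8/23·-181/56=59/7
back: M1=-12−1/4·59/7=-395/28
M: M0=0, M1=-395/28, M2=59/7, M3=-181/56, M4=0
seg 0: a=-5, c=M0/2=0, d=(M1−M0)/(6·1)=-395/168, b=Δ0−h0·(2M0+M1)/6=1067/168
seg 1: a=-1, c=M1/2=-395/56, d=(M2−M1)/(6·1)=631/168, b=Δ1−h1·(2M1+M2)/6=-59/84
seg 2: a=-5, c=M2/2=59/14, d=(M3−M2)/(6·2)=-653/672, b=Δ2−h2·(2M2+M3)/6=-85/24
seg 3: a=-3, c=M3/2=-181/112, d=(M4−M3)/(6·2)=181/672, b=Δ3−h3·(2M3+M4)/6=139/84
t_q=5/2 → seg 2, τ=1/2; S=-5+-85/24·τ+59/14·τ²+-653/672·τ³=-10463/1792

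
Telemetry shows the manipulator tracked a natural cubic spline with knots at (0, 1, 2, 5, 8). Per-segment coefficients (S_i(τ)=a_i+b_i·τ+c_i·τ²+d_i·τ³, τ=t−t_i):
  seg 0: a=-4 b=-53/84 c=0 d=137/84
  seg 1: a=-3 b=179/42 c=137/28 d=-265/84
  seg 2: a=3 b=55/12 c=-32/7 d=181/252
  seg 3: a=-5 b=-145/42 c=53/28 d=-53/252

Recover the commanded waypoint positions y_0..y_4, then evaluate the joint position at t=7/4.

y_0=-4 y_1=-3 y_2=3 y_3=-5 y_4=-4
S(7/4) = 2899/1792

y_0 = S_0(0) = a_0 = -4
y_1 = S_1(0) = a_1 = -3
y_2 = S_2(0) = a_2 = 3
y_3 = S_3(0) = a_3 = -5
y_4 = S_3(3) = -4
t_q=7/4 is in segment 1 (τ=3/4); S_1(τ)=2899/1792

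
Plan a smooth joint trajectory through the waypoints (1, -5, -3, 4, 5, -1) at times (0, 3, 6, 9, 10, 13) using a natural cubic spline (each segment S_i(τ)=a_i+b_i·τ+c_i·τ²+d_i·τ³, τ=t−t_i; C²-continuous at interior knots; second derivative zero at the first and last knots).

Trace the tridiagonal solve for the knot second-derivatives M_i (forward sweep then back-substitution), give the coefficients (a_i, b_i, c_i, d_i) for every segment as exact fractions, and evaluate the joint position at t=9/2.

  seg 0: a=1 b=-726/283 c=0 d=160/2547
  seg 1: a=-5 b=-246/283 c=160/283 d=-136/7641
  seg 2: a=-3 b=578/283 c=344/849 d=-785/7641
  seg 3: a=4 b=481/283 c=-147/283 d=-51/283
  seg 4: a=5 b=34/283 c=-300/283 d=100/849
S(9/2) = -1441/283

Δ: Δ0=-2, Δ1=2/3, Δ2=7/3, Δ3=1, Δ4=-2
row 1: diag=12, rhs=16; c'=1/4, d'=4/3
row 2: denom=12−3·1/4=45/4; d'=(10−3·4/3)/(45/4)=8/15
row 3: denom=8−3·4/15=36/5; d'=(-8−3·8/15)/(36/5)=-4/3
row 4: denom=8−1·5/36=283/36; d'=(-18−1·-4/3)/(283/36)=-600/283
back: M4=-600/283
back: M3=-4/3−5/36·-600/283=-294/283
back: M2=8/15−4/15·-294/283=688/849
back: M1=4/3−1/4·688/849=320/283
M: M0=0, M1=320/283, M2=688/849, M3=-294/283, M4=-600/283, M5=0
seg 0: a=1, c=M0/2=0, d=(M1−M0)/(6·3)=160/2547, b=Δ0−h0·(2M0+M1)/6=-726/283
seg 1: a=-5, c=M1/2=160/283, d=(M2−M1)/(6·3)=-136/7641, b=Δ1−h1·(2M1+M2)/6=-246/283
seg 2: a=-3, c=M2/2=344/849, d=(M3−M2)/(6·3)=-785/7641, b=Δ2−h2·(2M2+M3)/6=578/283
seg 3: a=4, c=M3/2=-147/283, d=(M4−M3)/(6·1)=-51/283, b=Δ3−h3·(2M3+M4)/6=481/283
seg 4: a=5, c=M4/2=-300/283, d=(M5−M4)/(6·3)=100/849, b=Δ4−h4·(2M4+M5)/6=34/283
t_q=9/2 → seg 1, τ=3/2; S=-5+-246/283·τ+160/283·τ²+-136/7641·τ³=-1441/283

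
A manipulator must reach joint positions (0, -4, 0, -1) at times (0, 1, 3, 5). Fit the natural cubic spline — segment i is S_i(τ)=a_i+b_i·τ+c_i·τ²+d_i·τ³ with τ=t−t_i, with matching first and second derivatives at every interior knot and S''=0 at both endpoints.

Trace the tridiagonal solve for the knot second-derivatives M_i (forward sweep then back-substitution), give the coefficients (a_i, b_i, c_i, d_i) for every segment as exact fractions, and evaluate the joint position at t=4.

  seg 0: a=0 b=-229/44 c=0 d=53/44
  seg 1: a=-4 b=-35/22 c=159/44 d=-10/11
  seg 2: a=0 b=43/22 c=-81/44 d=27/88
S(4) = 37/88

Δ: Δ0=-4, Δ1=2, Δ2=-1/2
row 1: diag=6, rhs=36; c'=1/3, d'=6
row 2: denom=8−2·1/3=22/3; d'=(-15−2·6)/(22/3)=-81/22
back: M2=-81/22
back: M1=6−1/3·-81/22=159/22
M: M0=0, M1=159/22, M2=-81/22, M3=0
seg 0: a=0, c=M0/2=0, d=(M1−M0)/(6·1)=53/44, b=Δ0−h0·(2M0+M1)/6=-229/44
seg 1: a=-4, c=M1/2=159/44, d=(M2−M1)/(6·2)=-10/11, b=Δ1−h1·(2M1+M2)/6=-35/22
seg 2: a=0, c=M2/2=-81/44, d=(M3−M2)/(6·2)=27/88, b=Δ2−h2·(2M2+M3)/6=43/22
t_q=4 → seg 2, τ=1; S=0+43/22·τ+-81/44·τ²+27/88·τ³=37/88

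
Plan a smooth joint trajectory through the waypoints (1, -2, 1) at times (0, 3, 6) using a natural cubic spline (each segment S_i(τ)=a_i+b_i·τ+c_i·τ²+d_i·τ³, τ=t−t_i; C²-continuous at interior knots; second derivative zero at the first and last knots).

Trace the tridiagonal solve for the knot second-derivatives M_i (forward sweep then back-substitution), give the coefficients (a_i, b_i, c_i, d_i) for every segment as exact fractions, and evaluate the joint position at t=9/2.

  seg 0: a=1 b=-3/2 c=0 d=1/18
  seg 1: a=-2 b=0 c=1/2 d=-1/18
S(9/2) = -17/16

Δ: Δ0=-1, Δ1=1
row 1: diag=12, rhs=12; c'=1/4, d'=1
back: M1=1
M: M0=0, M1=1, M2=0
seg 0: a=1, c=M0/2=0, d=(M1−M0)/(6·3)=1/18, b=Δ0−h0·(2M0+M1)/6=-3/2
seg 1: a=-2, c=M1/2=1/2, d=(M2−M1)/(6·3)=-1/18, b=Δ1−h1·(2M1+M2)/6=0
t_q=9/2 → seg 1, τ=3/2; S=-2+0·τ+1/2·τ²+-1/18·τ³=-17/16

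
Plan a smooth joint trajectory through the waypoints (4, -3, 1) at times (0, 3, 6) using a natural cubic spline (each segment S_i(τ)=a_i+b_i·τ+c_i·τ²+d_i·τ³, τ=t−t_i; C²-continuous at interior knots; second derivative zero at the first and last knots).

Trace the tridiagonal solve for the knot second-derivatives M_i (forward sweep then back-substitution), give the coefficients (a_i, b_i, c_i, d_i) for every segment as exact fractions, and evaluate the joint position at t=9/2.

  seg 0: a=4 b=-13/4 c=0 d=11/108
  seg 1: a=-3 b=-1/2 c=11/12 d=-11/108
S(9/2) = -65/32

Δ: Δ0=-7/3, Δ1=4/3
row 1: diag=12, rhs=22; c'=1/4, d'=11/6
back: M1=11/6
M: M0=0, M1=11/6, M2=0
seg 0: a=4, c=M0/2=0, d=(M1−M0)/(6·3)=11/108, b=Δ0−h0·(2M0+M1)/6=-13/4
seg 1: a=-3, c=M1/2=11/12, d=(M2−M1)/(6·3)=-11/108, b=Δ1−h1·(2M1+M2)/6=-1/2
t_q=9/2 → seg 1, τ=3/2; S=-3+-1/2·τ+11/12·τ²+-11/108·τ³=-65/32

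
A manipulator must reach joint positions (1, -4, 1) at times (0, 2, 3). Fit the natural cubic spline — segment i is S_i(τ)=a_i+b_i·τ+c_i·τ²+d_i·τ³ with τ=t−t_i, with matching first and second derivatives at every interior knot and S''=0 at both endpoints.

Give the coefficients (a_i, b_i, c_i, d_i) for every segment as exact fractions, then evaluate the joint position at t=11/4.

Δ: Δ0=-5/2, Δ1=5
row 1: diag=6, rhs=45; c'=1/6, d'=15/2
back: M1=15/2
M: M0=0, M1=15/2, M2=0
seg 0: a=1, c=M0/2=0, d=(M1−M0)/(6·2)=5/8, b=Δ0−h0·(2M0+M1)/6=-5
seg 1: a=-4, c=M1/2=15/4, d=(M2−M1)/(6·1)=-5/4, b=Δ1−h1·(2M1+M2)/6=5/2
t_q=11/4 → seg 1, τ=3/4; S=-4+5/2·τ+15/4·τ²+-5/4·τ³=-139/256

  seg 0: a=1 b=-5 c=0 d=5/8
  seg 1: a=-4 b=5/2 c=15/4 d=-5/4
S(11/4) = -139/256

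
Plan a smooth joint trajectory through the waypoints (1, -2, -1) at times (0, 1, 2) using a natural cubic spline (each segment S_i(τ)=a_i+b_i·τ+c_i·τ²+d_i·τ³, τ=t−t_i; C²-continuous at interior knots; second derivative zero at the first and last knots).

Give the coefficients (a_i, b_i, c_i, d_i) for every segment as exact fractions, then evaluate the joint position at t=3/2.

  seg 0: a=1 b=-4 c=0 d=1
  seg 1: a=-2 b=-1 c=3 d=-1
S(3/2) = -15/8

Δ: Δ0=-3, Δ1=1
row 1: diag=4, rhs=24; c'=1/4, d'=6
back: M1=6
M: M0=0, M1=6, M2=0
seg 0: a=1, c=M0/2=0, d=(M1−M0)/(6·1)=1, b=Δ0−h0·(2M0+M1)/6=-4
seg 1: a=-2, c=M1/2=3, d=(M2−M1)/(6·1)=-1, b=Δ1−h1·(2M1+M2)/6=-1
t_q=3/2 → seg 1, τ=1/2; S=-2+-1·τ+3·τ²+-1·τ³=-15/8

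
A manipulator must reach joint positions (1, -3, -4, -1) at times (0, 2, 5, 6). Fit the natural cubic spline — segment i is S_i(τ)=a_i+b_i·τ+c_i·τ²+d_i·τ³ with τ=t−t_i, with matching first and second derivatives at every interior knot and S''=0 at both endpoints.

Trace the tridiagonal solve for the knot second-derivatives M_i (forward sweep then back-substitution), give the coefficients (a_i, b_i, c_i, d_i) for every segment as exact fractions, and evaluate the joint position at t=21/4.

  seg 0: a=1 b=-446/213 c=0 d=5/213
  seg 1: a=-3 b=-386/213 c=10/71 d=25/213
  seg 2: a=-4 b=469/213 c=85/71 d=-85/213
S(21/4) = -15363/4544

Δ: Δ0=-2, Δ1=-1/3, Δ2=3
row 1: diag=10, rhs=10; c'=3/10, d'=1
row 2: denom=8−3·3/10=71/10; d'=(20−3·1)/(71/10)=170/71
back: M2=170/71
back: M1=1−3/10·170/71=20/71
M: M0=0, M1=20/71, M2=170/71, M3=0
seg 0: a=1, c=M0/2=0, d=(M1−M0)/(6·2)=5/213, b=Δ0−h0·(2M0+M1)/6=-446/213
seg 1: a=-3, c=M1/2=10/71, d=(M2−M1)/(6·3)=25/213, b=Δ1−h1·(2M1+M2)/6=-386/213
seg 2: a=-4, c=M2/2=85/71, d=(M3−M2)/(6·1)=-85/213, b=Δ2−h2·(2M2+M3)/6=469/213
t_q=21/4 → seg 2, τ=1/4; S=-4+469/213·τ+85/71·τ²+-85/213·τ³=-15363/4544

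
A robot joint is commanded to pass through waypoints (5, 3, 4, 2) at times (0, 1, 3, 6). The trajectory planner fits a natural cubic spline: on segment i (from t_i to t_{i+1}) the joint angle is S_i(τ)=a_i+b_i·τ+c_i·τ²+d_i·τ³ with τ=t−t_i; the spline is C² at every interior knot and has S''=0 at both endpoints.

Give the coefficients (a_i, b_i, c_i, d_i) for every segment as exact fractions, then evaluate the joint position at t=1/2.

  seg 0: a=5 b=-209/84 c=0 d=41/84
  seg 1: a=3 b=-43/42 c=41/28 d=-59/168
  seg 2: a=4 b=13/21 c=-9/14 d=1/14
S(1/2) = 855/224

Δ: Δ0=-2, Δ1=1/2, Δ2=-2/3
row 1: diag=6, rhs=15; c'=1/3, d'=5/2
row 2: denom=10−2·1/3=28/3; d'=(-7−2·5/2)/(28/3)=-9/7
back: M2=-9/7
back: M1=5/2−1/3·-9/7=41/14
M: M0=0, M1=41/14, M2=-9/7, M3=0
seg 0: a=5, c=M0/2=0, d=(M1−M0)/(6·1)=41/84, b=Δ0−h0·(2M0+M1)/6=-209/84
seg 1: a=3, c=M1/2=41/28, d=(M2−M1)/(6·2)=-59/168, b=Δ1−h1·(2M1+M2)/6=-43/42
seg 2: a=4, c=M2/2=-9/14, d=(M3−M2)/(6·3)=1/14, b=Δ2−h2·(2M2+M3)/6=13/21
t_q=1/2 → seg 0, τ=1/2; S=5+-209/84·τ+0·τ²+41/84·τ³=855/224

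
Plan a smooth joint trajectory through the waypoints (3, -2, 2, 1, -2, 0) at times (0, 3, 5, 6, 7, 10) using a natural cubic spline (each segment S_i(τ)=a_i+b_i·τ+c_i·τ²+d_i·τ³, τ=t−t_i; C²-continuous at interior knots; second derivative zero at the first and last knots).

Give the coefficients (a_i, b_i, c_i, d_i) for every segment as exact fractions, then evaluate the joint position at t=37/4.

  seg 0: a=3 b=-2579/828 c=0 d=1199/7452
  seg 1: a=-2 b=509/414 c=1199/828 d=-110/207
  seg 2: a=2 b=89/138 c=-1441/828 d=79/828
  seg 3: a=1 b=-2111/828 c=-301/207 d=277/276
  seg 4: a=-2 b=-1013/414 c=1289/828 d=-1289/7452
S(37/4) = -9389/5888

Δ: Δ0=-5/3, Δ1=2, Δ2=-1, Δ3=-3, Δ4=2/3
row 1: diag=10, rhs=22; c'=1/5, d'=11/5
row 2: denom=6−2·1/5=28/5; d'=(-18−2·11/5)/(28/5)=-4
row 3: denom=4−1·5/28=107/28; d'=(-12−1·-4)/(107/28)=-224/107
row 4: denom=8−1·28/107=828/107; d'=(22−1·-224/107)/(828/107)=1289/414
back: M4=1289/414
back: M3=-224/107−28/107·1289/414=-602/207
back: M2=-4−5/28·-602/207=-1441/414
back: M1=11/5−1/5·-1441/414=1199/414
M: M0=0, M1=1199/414, M2=-1441/414, M3=-602/207, M4=1289/414, M5=0
seg 0: a=3, c=M0/2=0, d=(M1−M0)/(6·3)=1199/7452, b=Δ0−h0·(2M0+M1)/6=-2579/828
seg 1: a=-2, c=M1/2=1199/828, d=(M2−M1)/(6·2)=-110/207, b=Δ1−h1·(2M1+M2)/6=509/414
seg 2: a=2, c=M2/2=-1441/828, d=(M3−M2)/(6·1)=79/828, b=Δ2−h2·(2M2+M3)/6=89/138
seg 3: a=1, c=M3/2=-301/207, d=(M4−M3)/(6·1)=277/276, b=Δ3−h3·(2M3+M4)/6=-2111/828
seg 4: a=-2, c=M4/2=1289/828, d=(M5−M4)/(6·3)=-1289/7452, b=Δ4−h4·(2M4+M5)/6=-1013/414
t_q=37/4 → seg 4, τ=9/4; S=-2+-1013/414·τ+1289/828·τ²+-1289/7452·τ³=-9389/5888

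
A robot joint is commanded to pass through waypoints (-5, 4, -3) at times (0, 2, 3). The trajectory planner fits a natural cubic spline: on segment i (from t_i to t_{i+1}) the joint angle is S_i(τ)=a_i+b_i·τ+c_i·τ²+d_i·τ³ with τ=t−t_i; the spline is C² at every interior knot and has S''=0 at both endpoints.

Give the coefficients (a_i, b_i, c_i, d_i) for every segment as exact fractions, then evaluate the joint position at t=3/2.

Δ: Δ0=9/2, Δ1=-7
row 1: diag=6, rhs=-69; c'=1/6, d'=-23/2
back: M1=-23/2
M: M0=0, M1=-23/2, M2=0
seg 0: a=-5, c=M0/2=0, d=(M1−M0)/(6·2)=-23/24, b=Δ0−h0·(2M0+M1)/6=25/3
seg 1: a=4, c=M1/2=-23/4, d=(M2−M1)/(6·1)=23/12, b=Δ1−h1·(2M1+M2)/6=-19/6
t_q=3/2 → seg 0, τ=3/2; S=-5+25/3·τ+0·τ²+-23/24·τ³=273/64

  seg 0: a=-5 b=25/3 c=0 d=-23/24
  seg 1: a=4 b=-19/6 c=-23/4 d=23/12
S(3/2) = 273/64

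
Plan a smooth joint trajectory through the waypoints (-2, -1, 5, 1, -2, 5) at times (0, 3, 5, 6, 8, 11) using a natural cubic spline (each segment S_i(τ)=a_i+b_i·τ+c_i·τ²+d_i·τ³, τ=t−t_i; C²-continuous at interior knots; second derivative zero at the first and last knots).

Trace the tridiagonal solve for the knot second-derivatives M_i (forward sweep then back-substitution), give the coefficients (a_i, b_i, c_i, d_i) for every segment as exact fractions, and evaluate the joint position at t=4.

Δ: Δ0=1/3, Δ1=3, Δ2=-4, Δ3=-3/2, Δ4=7/3
row 1: diag=10, rhs=16; c'=1/5, d'=8/5
row 2: denom=6−2·1/5=28/5; d'=(-42−2·8/5)/(28/5)=-113/14
row 3: denom=6−1·5/28=163/28; d'=(15−1·-113/14)/(163/28)=646/163
row 4: denom=10−2·56/163=1518/163; d'=(23−2·646/163)/(1518/163)=819/506
back: M4=819/506
back: M3=646/163−56/163·819/506=862/253
back: M2=-113/14−5/28·862/253=-2196/253
back: M1=8/5−1/5·-2196/253=844/253
M: M0=0, M1=844/253, M2=-2196/253, M3=862/253, M4=819/506, M5=0
seg 0: a=-2, c=M0/2=0, d=(M1−M0)/(6·3)=422/2277, b=Δ0−h0·(2M0+M1)/6=-1013/759
seg 1: a=-1, c=M1/2=422/253, d=(M2−M1)/(6·2)=-760/759, b=Δ1−h1·(2M1+M2)/6=2785/759
seg 2: a=5, c=M2/2=-1098/253, d=(M3−M2)/(6·1)=139/69, b=Δ2−h2·(2M2+M3)/6=-1271/759
seg 3: a=1, c=M3/2=431/253, d=(M4−M3)/(6·2)=-905/6072, b=Δ3−h3·(2M3+M4)/6=-3272/759
seg 4: a=-2, c=M4/2=819/1012, d=(M5−M4)/(6·3)=-91/1012, b=Δ4−h4·(2M4+M5)/6=1085/1518
t_q=4 → seg 1, τ=1; S=-1+2785/759·τ+422/253·τ²+-760/759·τ³=844/253

  seg 0: a=-2 b=-1013/759 c=0 d=422/2277
  seg 1: a=-1 b=2785/759 c=422/253 d=-760/759
  seg 2: a=5 b=-1271/759 c=-1098/253 d=139/69
  seg 3: a=1 b=-3272/759 c=431/253 d=-905/6072
  seg 4: a=-2 b=1085/1518 c=819/1012 d=-91/1012
S(4) = 844/253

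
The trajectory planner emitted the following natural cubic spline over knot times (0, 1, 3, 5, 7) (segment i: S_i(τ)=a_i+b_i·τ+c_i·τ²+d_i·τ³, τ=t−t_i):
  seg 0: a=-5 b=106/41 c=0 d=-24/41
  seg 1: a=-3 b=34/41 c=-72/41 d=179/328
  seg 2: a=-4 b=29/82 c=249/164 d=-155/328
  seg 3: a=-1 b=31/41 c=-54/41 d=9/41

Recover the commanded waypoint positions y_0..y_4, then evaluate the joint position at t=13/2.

y_0 = S_0(0) = a_0 = -5
y_1 = S_1(0) = a_1 = -3
y_2 = S_2(0) = a_2 = -4
y_3 = S_3(0) = a_3 = -1
y_4 = S_3(2) = -3
t_q=13/2 is in segment 3 (τ=3/2); S_3(τ)=-685/328

y_0=-5 y_1=-3 y_2=-4 y_3=-1 y_4=-3
S(13/2) = -685/328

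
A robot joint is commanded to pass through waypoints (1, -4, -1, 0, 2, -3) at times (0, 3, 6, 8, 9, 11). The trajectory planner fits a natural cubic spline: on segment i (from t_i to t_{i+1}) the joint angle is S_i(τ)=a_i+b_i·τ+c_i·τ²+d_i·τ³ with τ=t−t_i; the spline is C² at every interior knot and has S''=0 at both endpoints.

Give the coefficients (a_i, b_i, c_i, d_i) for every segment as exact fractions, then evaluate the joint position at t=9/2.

  seg 0: a=1 b=-1637/654 c=0 d=547/5886
  seg 1: a=-4 b=2/327 c=547/654 d=-991/5886
  seg 2: a=-1 b=313/654 c=-74/109 d=451/1308
  seg 3: a=0 b=1243/654 c=303/218 d=-422/327
  seg 4: a=2 b=529/654 c=-541/218 d=541/1308
S(9/2) = -4669/1744

Δ: Δ0=-5/3, Δ1=1, Δ2=1/2, Δ3=2, Δ4=-5/2
row 1: diag=12, rhs=16; c'=1/4, d'=4/3
row 2: denom=10−3·1/4=37/4; d'=(-3−3·4/3)/(37/4)=-28/37
row 3: denom=6−2·8/37=206/37; d'=(9−2·-28/37)/(206/37)=389/206
row 4: denom=6−1·37/206=1199/206; d'=(-27−1·389/206)/(1199/206)=-541/109
back: M4=-541/109
back: M3=389/206−37/206·-541/109=303/109
back: M2=-28/37−8/37·303/109=-148/109
back: M1=4/3−1/4·-148/109=547/327
M: M0=0, M1=547/327, M2=-148/109, M3=303/109, M4=-541/109, M5=0
seg 0: a=1, c=M0/2=0, d=(M1−M0)/(6·3)=547/5886, b=Δ0−h0·(2M0+M1)/6=-1637/654
seg 1: a=-4, c=M1/2=547/654, d=(M2−M1)/(6·3)=-991/5886, b=Δ1−h1·(2M1+M2)/6=2/327
seg 2: a=-1, c=M2/2=-74/109, d=(M3−M2)/(6·2)=451/1308, b=Δ2−h2·(2M2+M3)/6=313/654
seg 3: a=0, c=M3/2=303/218, d=(M4−M3)/(6·1)=-422/327, b=Δ3−h3·(2M3+M4)/6=1243/654
seg 4: a=2, c=M4/2=-541/218, d=(M5−M4)/(6·2)=541/1308, b=Δ4−h4·(2M4+M5)/6=529/654
t_q=9/2 → seg 1, τ=3/2; S=-4+2/327·τ+547/654·τ²+-991/5886·τ³=-4669/1744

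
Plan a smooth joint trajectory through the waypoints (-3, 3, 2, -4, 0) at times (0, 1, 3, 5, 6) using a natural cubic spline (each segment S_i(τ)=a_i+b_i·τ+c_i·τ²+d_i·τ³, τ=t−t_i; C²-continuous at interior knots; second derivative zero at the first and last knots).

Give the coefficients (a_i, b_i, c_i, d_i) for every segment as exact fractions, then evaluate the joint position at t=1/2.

Δ: Δ0=6, Δ1=-1/2, Δ2=-3, Δ3=4
row 1: diag=6, rhs=-39; c'=1/3, d'=-13/2
row 2: denom=8−2·1/3=22/3; d'=(-15−2·-13/2)/(22/3)=-3/11
row 3: denom=6−2·3/11=60/11; d'=(42−2·-3/11)/(60/11)=39/5
back: M3=39/5
back: M2=-3/11−3/11·39/5=-12/5
back: M1=-13/2−1/3·-12/5=-57/10
M: M0=0, M1=-57/10, M2=-12/5, M3=39/5, M4=0
seg 0: a=-3, c=M0/2=0, d=(M1−M0)/(6·1)=-19/20, b=Δ0−h0·(2M0+M1)/6=139/20
seg 1: a=3, c=M1/2=-57/20, d=(M2−M1)/(6·2)=11/40, b=Δ1−h1·(2M1+M2)/6=41/10
seg 2: a=2, c=M2/2=-6/5, d=(M3−M2)/(6·2)=17/20, b=Δ2−h2·(2M2+M3)/6=-4
seg 3: a=-4, c=M3/2=39/10, d=(M4−M3)/(6·1)=-13/10, b=Δ3−h3·(2M3+M4)/6=7/5
t_q=1/2 → seg 0, τ=1/2; S=-3+139/20·τ+0·τ²+-19/20·τ³=57/160

  seg 0: a=-3 b=139/20 c=0 d=-19/20
  seg 1: a=3 b=41/10 c=-57/20 d=11/40
  seg 2: a=2 b=-4 c=-6/5 d=17/20
  seg 3: a=-4 b=7/5 c=39/10 d=-13/10
S(1/2) = 57/160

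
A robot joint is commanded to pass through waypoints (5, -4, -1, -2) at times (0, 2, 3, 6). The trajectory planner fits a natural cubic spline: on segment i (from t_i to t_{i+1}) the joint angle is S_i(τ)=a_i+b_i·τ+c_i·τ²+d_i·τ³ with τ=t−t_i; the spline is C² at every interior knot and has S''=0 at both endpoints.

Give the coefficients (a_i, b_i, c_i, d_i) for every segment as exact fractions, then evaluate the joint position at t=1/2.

Δ: Δ0=-9/2, Δ1=3, Δ2=-1/3
row 1: diag=6, rhs=45; c'=1/6, d'=15/2
row 2: denom=8−1·1/6=47/6; d'=(-20−1·15/2)/(47/6)=-165/47
back: M2=-165/47
back: M1=15/2−1/6·-165/47=380/47
M: M0=0, M1=380/47, M2=-165/47, M3=0
seg 0: a=5, c=M0/2=0, d=(M1−M0)/(6·2)=95/141, b=Δ0−h0·(2M0+M1)/6=-2029/282
seg 1: a=-4, c=M1/2=190/47, d=(M2−M1)/(6·1)=-545/282, b=Δ1−h1·(2M1+M2)/6=251/282
seg 2: a=-1, c=M2/2=-165/94, d=(M3−M2)/(6·3)=55/282, b=Δ2−h2·(2M2+M3)/6=448/141
t_q=1/2 → seg 0, τ=1/2; S=5+-2029/282·τ+0·τ²+95/141·τ³=559/376

  seg 0: a=5 b=-2029/282 c=0 d=95/141
  seg 1: a=-4 b=251/282 c=190/47 d=-545/282
  seg 2: a=-1 b=448/141 c=-165/94 d=55/282
S(1/2) = 559/376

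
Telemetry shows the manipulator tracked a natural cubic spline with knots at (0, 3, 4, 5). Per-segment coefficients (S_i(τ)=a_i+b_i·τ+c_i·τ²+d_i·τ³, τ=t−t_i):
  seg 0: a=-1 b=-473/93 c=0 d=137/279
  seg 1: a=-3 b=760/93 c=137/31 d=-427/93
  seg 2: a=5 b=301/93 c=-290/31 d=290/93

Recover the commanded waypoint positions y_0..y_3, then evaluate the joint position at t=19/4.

y_0 = S_0(0) = a_0 = -1
y_1 = S_1(0) = a_1 = -3
y_2 = S_2(0) = a_2 = 5
y_3 = S_2(1) = 2
t_q=19/4 is in segment 2 (τ=3/4); S_2(τ)=3453/992

y_0=-1 y_1=-3 y_2=5 y_3=2
S(19/4) = 3453/992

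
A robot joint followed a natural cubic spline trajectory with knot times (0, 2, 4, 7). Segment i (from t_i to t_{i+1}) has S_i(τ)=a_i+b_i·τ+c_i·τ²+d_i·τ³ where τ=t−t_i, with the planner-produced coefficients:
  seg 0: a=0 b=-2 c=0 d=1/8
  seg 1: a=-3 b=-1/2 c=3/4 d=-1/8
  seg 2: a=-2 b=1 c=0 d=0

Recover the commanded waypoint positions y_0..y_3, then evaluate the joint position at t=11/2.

y_0=0 y_1=-3 y_2=-2 y_3=1
S(11/2) = -1/2

y_0 = S_0(0) = a_0 = 0
y_1 = S_1(0) = a_1 = -3
y_2 = S_2(0) = a_2 = -2
y_3 = S_2(3) = 1
t_q=11/2 is in segment 2 (τ=3/2); S_2(τ)=-1/2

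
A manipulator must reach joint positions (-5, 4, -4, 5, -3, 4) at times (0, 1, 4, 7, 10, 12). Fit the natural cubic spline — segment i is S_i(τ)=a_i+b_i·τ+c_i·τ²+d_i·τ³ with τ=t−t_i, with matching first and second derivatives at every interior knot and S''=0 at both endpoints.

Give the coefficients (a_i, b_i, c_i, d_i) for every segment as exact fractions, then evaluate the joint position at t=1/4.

Δ: Δ0=9, Δ1=-8/3, Δ2=3, Δ3=-8/3, Δ4=7/2
row 1: diag=8, rhs=-70; c'=3/8, d'=-35/4
row 2: denom=12−3·3/8=87/8; d'=(34−3·-35/4)/(87/8)=482/87
row 3: denom=12−3·8/29=324/29; d'=(-34−3·482/87)/(324/29)=-367/81
row 4: denom=10−3·29/108=331/36; d'=(37−3·-367/81)/(331/36)=5464/993
back: M4=5464/993
back: M3=-367/81−29/108·5464/993=-17899/2979
back: M2=482/87−8/29·-17899/2979=21442/2979
back: M1=-35/4−3/8·21442/2979=-11369/993
M: M0=0, M1=-11369/993, M2=21442/2979, M3=-17899/2979, M4=5464/993, M5=0
seg 0: a=-5, c=M0/2=0, d=(M1−M0)/(6·1)=-11369/5958, b=Δ0−h0·(2M0+M1)/6=64991/5958
seg 1: a=4, c=M1/2=-11369/1986, d=(M2−M1)/(6·3)=55549/53622, b=Δ1−h1·(2M1+M2)/6=15442/2979
seg 2: a=-4, c=M2/2=10721/2979, d=(M3−M2)/(6·3)=-39341/53622, b=Δ2−h2·(2M2+M3)/6=-7111/5958
seg 3: a=5, c=M3/2=-17899/5958, d=(M4−M3)/(6·3)=34291/53622, b=Δ3−h3·(2M3+M4)/6=1759/2979
seg 4: a=-3, c=M4/2=2732/993, d=(M5−M4)/(6·2)=-1366/2979, b=Δ4−h4·(2M4+M5)/6=-1003/5958
t_q=1/4 → seg 0, τ=1/4; S=-5+64991/5958·τ+0·τ²+-11369/5958·τ³=-292691/127104

  seg 0: a=-5 b=64991/5958 c=0 d=-11369/5958
  seg 1: a=4 b=15442/2979 c=-11369/1986 d=55549/53622
  seg 2: a=-4 b=-7111/5958 c=10721/2979 d=-39341/53622
  seg 3: a=5 b=1759/2979 c=-17899/5958 d=34291/53622
  seg 4: a=-3 b=-1003/5958 c=2732/993 d=-1366/2979
S(1/4) = -292691/127104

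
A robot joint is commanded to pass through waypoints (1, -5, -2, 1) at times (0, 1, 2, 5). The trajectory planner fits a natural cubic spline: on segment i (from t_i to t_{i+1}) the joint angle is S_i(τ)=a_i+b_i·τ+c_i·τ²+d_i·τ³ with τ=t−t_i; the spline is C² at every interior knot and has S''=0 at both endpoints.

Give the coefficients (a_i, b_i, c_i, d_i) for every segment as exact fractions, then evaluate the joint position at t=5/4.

Δ: Δ0=-6, Δ1=3, Δ2=1
row 1: diag=4, rhs=54; c'=1/4, d'=27/2
row 2: denom=8−1·1/4=31/4; d'=(-12−1·27/2)/(31/4)=-102/31
back: M2=-102/31
back: M1=27/2−1/4·-102/31=444/31
M: M0=0, M1=444/31, M2=-102/31, M3=0
seg 0: a=1, c=M0/2=0, d=(M1−M0)/(6·1)=74/31, b=Δ0−h0·(2M0+M1)/6=-260/31
seg 1: a=-5, c=M1/2=222/31, d=(M2−M1)/(6·1)=-91/31, b=Δ1−h1·(2M1+M2)/6=-38/31
seg 2: a=-2, c=M2/2=-51/31, d=(M3−M2)/(6·3)=17/93, b=Δ2−h2·(2M2+M3)/6=133/31
t_q=5/4 → seg 1, τ=1/4; S=-5+-38/31·τ+222/31·τ²+-91/31·τ³=-9731/1984

  seg 0: a=1 b=-260/31 c=0 d=74/31
  seg 1: a=-5 b=-38/31 c=222/31 d=-91/31
  seg 2: a=-2 b=133/31 c=-51/31 d=17/93
S(5/4) = -9731/1984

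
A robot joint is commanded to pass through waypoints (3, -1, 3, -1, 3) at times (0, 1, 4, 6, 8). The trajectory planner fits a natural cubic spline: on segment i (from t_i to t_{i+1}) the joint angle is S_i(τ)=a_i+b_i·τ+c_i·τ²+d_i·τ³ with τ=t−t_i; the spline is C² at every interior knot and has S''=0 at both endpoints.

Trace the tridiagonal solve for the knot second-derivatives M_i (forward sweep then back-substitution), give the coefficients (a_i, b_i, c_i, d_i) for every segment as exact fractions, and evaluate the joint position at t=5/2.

  seg 0: a=3 b=-995/201 c=0 d=191/201
  seg 1: a=-1 b=-422/201 c=191/67 d=-343/603
  seg 2: a=3 b=-71/201 c=-152/67 d=581/804
  seg 3: a=-1 b=-152/201 c=277/134 d=-277/804
S(5/2) = 185/536

Δ: Δ0=-4, Δ1=4/3, Δ2=-2, Δ3=2
row 1: diag=8, rhs=32; c'=3/8, d'=4
row 2: denom=10−3·3/8=71/8; d'=(-20−3·4)/(71/8)=-256/71
row 3: denom=8−2·16/71=536/71; d'=(24−2·-256/71)/(536/71)=277/67
back: M3=277/67
back: M2=-256/71−16/71·277/67=-304/67
back: M1=4−3/8·-304/67=382/67
M: M0=0, M1=382/67, M2=-304/67, M3=277/67, M4=0
seg 0: a=3, c=M0/2=0, d=(M1−M0)/(6·1)=191/201, b=Δ0−h0·(2M0+M1)/6=-995/201
seg 1: a=-1, c=M1/2=191/67, d=(M2−M1)/(6·3)=-343/603, b=Δ1−h1·(2M1+M2)/6=-422/201
seg 2: a=3, c=M2/2=-152/67, d=(M3−M2)/(6·2)=581/804, b=Δ2−h2·(2M2+M3)/6=-71/201
seg 3: a=-1, c=M3/2=277/134, d=(M4−M3)/(6·2)=-277/804, b=Δ3−h3·(2M3+M4)/6=-152/201
t_q=5/2 → seg 1, τ=3/2; S=-1+-422/201·τ+191/67·τ²+-343/603·τ³=185/536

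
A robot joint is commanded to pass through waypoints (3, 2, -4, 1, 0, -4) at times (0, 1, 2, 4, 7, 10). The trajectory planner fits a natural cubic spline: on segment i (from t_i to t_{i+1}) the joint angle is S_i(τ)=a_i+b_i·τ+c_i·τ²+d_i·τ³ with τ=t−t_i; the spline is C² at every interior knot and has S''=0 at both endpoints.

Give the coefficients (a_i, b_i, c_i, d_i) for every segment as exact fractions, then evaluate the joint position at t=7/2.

Δ: Δ0=-1, Δ1=-6, Δ2=5/2, Δ3=-1/3, Δ4=-4/3
row 1: diag=4, rhs=-30; c'=1/4, d'=-15/2
row 2: denom=6−1·1/4=23/4; d'=(51−1·-15/2)/(23/4)=234/23
row 3: denom=10−2·8/23=214/23; d'=(-17−2·234/23)/(214/23)=-859/214
row 4: denom=12−3·69/214=2361/214; d'=(-6−3·-859/214)/(2361/214)=431/787
back: M4=431/787
back: M3=-859/214−69/214·431/787=-3298/787
back: M2=234/23−8/23·-3298/787=9154/787
back: M1=-15/2−1/4·9154/787=-8191/787
M: M0=0, M1=-8191/787, M2=9154/787, M3=-3298/787, M4=431/787, M5=0
seg 0: a=3, c=M0/2=0, d=(M1−M0)/(6·1)=-8191/4722, b=Δ0−h0·(2M0+M1)/6=3469/4722
seg 1: a=2, c=M1/2=-8191/1574, d=(M2−M1)/(6·1)=17345/4722, b=Δ1−h1·(2M1+M2)/6=-10552/2361
seg 2: a=-4, c=M2/2=4577/787, d=(M3−M2)/(6·2)=-3113/2361, b=Δ2−h2·(2M2+M3)/6=-18215/4722
seg 3: a=1, c=M3/2=-1649/787, d=(M4−M3)/(6·3)=1243/4722, b=Δ3−h3·(2M3+M4)/6=16921/4722
seg 4: a=0, c=M4/2=431/1574, d=(M5−M4)/(6·3)=-431/14166, b=Δ4−h4·(2M4+M5)/6=-4441/2361
t_q=7/2 → seg 2, τ=3/2; S=-4+-18215/4722·τ+4577/787·τ²+-3113/2361·τ³=-7245/6296

  seg 0: a=3 b=3469/4722 c=0 d=-8191/4722
  seg 1: a=2 b=-10552/2361 c=-8191/1574 d=17345/4722
  seg 2: a=-4 b=-18215/4722 c=4577/787 d=-3113/2361
  seg 3: a=1 b=16921/4722 c=-1649/787 d=1243/4722
  seg 4: a=0 b=-4441/2361 c=431/1574 d=-431/14166
S(7/2) = -7245/6296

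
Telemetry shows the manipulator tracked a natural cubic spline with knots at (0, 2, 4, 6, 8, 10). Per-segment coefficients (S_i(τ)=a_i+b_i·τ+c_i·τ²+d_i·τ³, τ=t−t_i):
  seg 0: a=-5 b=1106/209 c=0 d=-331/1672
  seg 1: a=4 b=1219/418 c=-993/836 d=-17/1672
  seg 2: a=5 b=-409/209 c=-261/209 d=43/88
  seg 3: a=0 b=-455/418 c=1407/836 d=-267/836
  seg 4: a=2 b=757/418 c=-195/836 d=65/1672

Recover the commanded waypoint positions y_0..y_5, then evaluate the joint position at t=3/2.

y_0 = S_0(0) = a_0 = -5
y_1 = S_1(0) = a_1 = 4
y_2 = S_2(0) = a_2 = 5
y_3 = S_3(0) = a_3 = 0
y_4 = S_4(0) = a_4 = 2
y_5 = S_4(2) = 5
t_q=3/2 is in segment 0 (τ=3/2); S_0(τ)=30359/13376

y_0=-5 y_1=4 y_2=5 y_3=0 y_4=2 y_5=5
S(3/2) = 30359/13376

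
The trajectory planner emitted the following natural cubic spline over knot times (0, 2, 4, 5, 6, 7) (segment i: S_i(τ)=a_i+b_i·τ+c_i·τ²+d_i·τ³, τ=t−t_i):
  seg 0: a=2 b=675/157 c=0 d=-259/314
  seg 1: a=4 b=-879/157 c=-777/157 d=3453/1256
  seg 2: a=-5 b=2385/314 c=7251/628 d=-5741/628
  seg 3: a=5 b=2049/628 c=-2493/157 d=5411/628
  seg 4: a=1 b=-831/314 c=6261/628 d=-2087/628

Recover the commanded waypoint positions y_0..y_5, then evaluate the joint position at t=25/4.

y_0=2 y_1=4 y_2=-5 y_3=5 y_4=1 y_5=5
S(25/4) = 36557/40192

y_0 = S_0(0) = a_0 = 2
y_1 = S_1(0) = a_1 = 4
y_2 = S_2(0) = a_2 = -5
y_3 = S_3(0) = a_3 = 5
y_4 = S_4(0) = a_4 = 1
y_5 = S_4(1) = 5
t_q=25/4 is in segment 4 (τ=1/4); S_4(τ)=36557/40192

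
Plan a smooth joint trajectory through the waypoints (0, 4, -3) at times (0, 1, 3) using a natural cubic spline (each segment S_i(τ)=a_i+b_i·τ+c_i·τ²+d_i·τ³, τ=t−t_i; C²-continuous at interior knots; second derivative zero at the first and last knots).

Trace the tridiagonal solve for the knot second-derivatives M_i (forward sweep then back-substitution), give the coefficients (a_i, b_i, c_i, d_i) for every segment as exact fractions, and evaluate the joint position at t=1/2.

Δ: Δ0=4, Δ1=-7/2
row 1: diag=6, rhs=-45; c'=1/3, d'=-15/2
back: M1=-15/2
M: M0=0, M1=-15/2, M2=0
seg 0: a=0, c=M0/2=0, d=(M1−M0)/(6·1)=-5/4, b=Δ0−h0·(2M0+M1)/6=21/4
seg 1: a=4, c=M1/2=-15/4, d=(M2−M1)/(6·2)=5/8, b=Δ1−h1·(2M1+M2)/6=3/2
t_q=1/2 → seg 0, τ=1/2; S=0+21/4·τ+0·τ²+-5/4·τ³=79/32

  seg 0: a=0 b=21/4 c=0 d=-5/4
  seg 1: a=4 b=3/2 c=-15/4 d=5/8
S(1/2) = 79/32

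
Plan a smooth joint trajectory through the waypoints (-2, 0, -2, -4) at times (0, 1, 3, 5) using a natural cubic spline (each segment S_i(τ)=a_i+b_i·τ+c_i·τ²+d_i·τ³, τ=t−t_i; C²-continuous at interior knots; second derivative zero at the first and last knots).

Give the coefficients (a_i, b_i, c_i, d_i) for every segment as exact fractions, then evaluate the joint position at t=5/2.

  seg 0: a=-2 b=28/11 c=0 d=-6/11
  seg 1: a=0 b=10/11 c=-18/11 d=15/44
  seg 2: a=-2 b=-17/11 c=9/22 d=-3/44
S(5/2) = -411/352

Δ: Δ0=2, Δ1=-1, Δ2=-1
row 1: diag=6, rhs=-18; c'=1/3, d'=-3
row 2: denom=8−2·1/3=22/3; d'=(0−2·-3)/(22/3)=9/11
back: M2=9/11
back: M1=-3−1/3·9/11=-36/11
M: M0=0, M1=-36/11, M2=9/11, M3=0
seg 0: a=-2, c=M0/2=0, d=(M1−M0)/(6·1)=-6/11, b=Δ0−h0·(2M0+M1)/6=28/11
seg 1: a=0, c=M1/2=-18/11, d=(M2−M1)/(6·2)=15/44, b=Δ1−h1·(2M1+M2)/6=10/11
seg 2: a=-2, c=M2/2=9/22, d=(M3−M2)/(6·2)=-3/44, b=Δ2−h2·(2M2+M3)/6=-17/11
t_q=5/2 → seg 1, τ=3/2; S=0+10/11·τ+-18/11·τ²+15/44·τ³=-411/352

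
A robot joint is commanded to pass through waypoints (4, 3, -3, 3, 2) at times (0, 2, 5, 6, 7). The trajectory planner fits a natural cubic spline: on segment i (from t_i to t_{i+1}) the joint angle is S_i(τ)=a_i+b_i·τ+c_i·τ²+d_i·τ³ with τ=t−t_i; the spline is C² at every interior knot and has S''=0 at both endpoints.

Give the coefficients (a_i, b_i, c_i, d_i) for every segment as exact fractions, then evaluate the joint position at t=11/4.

Δ: Δ0=-1/2, Δ1=-2, Δ2=6, Δ3=-1
row 1: diag=10, rhs=-9; c'=3/10, d'=-9/10
row 2: denom=8−3·3/10=71/10; d'=(48−3·-9/10)/(71/10)=507/71
row 3: denom=4−1·10/71=274/71; d'=(-42−1·507/71)/(274/71)=-3489/274
back: M3=-3489/274
back: M2=507/71−10/71·-3489/274=1224/137
back: M1=-9/10−3/10·1224/137=-981/274
M: M0=0, M1=-981/274, M2=1224/137, M3=-3489/274, M4=0
seg 0: a=4, c=M0/2=0, d=(M1−M0)/(6·2)=-327/1096, b=Δ0−h0·(2M0+M1)/6=95/137
seg 1: a=3, c=M1/2=-981/548, d=(M2−M1)/(6·3)=381/548, b=Δ1−h1·(2M1+M2)/6=-791/274
seg 2: a=-3, c=M2/2=612/137, d=(M3−M2)/(6·1)=-1979/548, b=Δ2−h2·(2M2+M3)/6=2819/548
seg 3: a=3, c=M3/2=-3489/548, d=(M4−M3)/(6·1)=1163/548, b=Δ3−h3·(2M3+M4)/6=889/274
t_q=11/4 → seg 1, τ=3/4; S=3+-791/274·τ+-981/548·τ²+381/548·τ³=4251/35072

  seg 0: a=4 b=95/137 c=0 d=-327/1096
  seg 1: a=3 b=-791/274 c=-981/548 d=381/548
  seg 2: a=-3 b=2819/548 c=612/137 d=-1979/548
  seg 3: a=3 b=889/274 c=-3489/548 d=1163/548
S(11/4) = 4251/35072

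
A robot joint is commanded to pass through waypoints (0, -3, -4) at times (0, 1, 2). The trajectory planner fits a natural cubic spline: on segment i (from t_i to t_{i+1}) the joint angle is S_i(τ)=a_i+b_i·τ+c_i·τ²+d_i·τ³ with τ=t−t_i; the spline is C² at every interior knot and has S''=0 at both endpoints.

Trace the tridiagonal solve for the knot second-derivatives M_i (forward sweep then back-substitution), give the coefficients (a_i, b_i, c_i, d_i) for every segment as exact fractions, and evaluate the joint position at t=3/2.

Δ: Δ0=-3, Δ1=-1
row 1: diag=4, rhs=12; c'=1/4, d'=3
back: M1=3
M: M0=0, M1=3, M2=0
seg 0: a=0, c=M0/2=0, d=(M1−M0)/(6·1)=1/2, b=Δ0−h0·(2M0+M1)/6=-7/2
seg 1: a=-3, c=M1/2=3/2, d=(M2−M1)/(6·1)=-1/2, b=Δ1−h1·(2M1+M2)/6=-2
t_q=3/2 → seg 1, τ=1/2; S=-3+-2·τ+3/2·τ²+-1/2·τ³=-59/16

  seg 0: a=0 b=-7/2 c=0 d=1/2
  seg 1: a=-3 b=-2 c=3/2 d=-1/2
S(3/2) = -59/16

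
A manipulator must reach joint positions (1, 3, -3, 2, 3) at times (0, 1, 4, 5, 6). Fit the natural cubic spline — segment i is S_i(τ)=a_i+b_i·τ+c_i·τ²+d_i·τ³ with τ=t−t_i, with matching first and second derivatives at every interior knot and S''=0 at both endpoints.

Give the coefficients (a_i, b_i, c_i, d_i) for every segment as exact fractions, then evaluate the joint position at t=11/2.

  seg 0: a=1 b=161/53 c=0 d=-55/53
  seg 1: a=3 b=-4/53 c=-165/53 d=131/159
  seg 2: a=-3 b=185/53 c=228/53 d=-148/53
  seg 3: a=2 b=197/53 c=-216/53 d=72/53
S(11/2) = 319/106

Δ: Δ0=2, Δ1=-2, Δ2=5, Δ3=1
row 1: diag=8, rhs=-24; c'=3/8, d'=-3
row 2: denom=8−3·3/8=55/8; d'=(42−3·-3)/(55/8)=408/55
row 3: denom=4−1·8/55=212/55; d'=(-24−1·408/55)/(212/55)=-432/53
back: M3=-432/53
back: M2=408/55−8/55·-432/53=456/53
back: M1=-3−3/8·456/53=-330/53
M: M0=0, M1=-330/53, M2=456/53, M3=-432/53, M4=0
seg 0: a=1, c=M0/2=0, d=(M1−M0)/(6·1)=-55/53, b=Δ0−h0·(2M0+M1)/6=161/53
seg 1: a=3, c=M1/2=-165/53, d=(M2−M1)/(6·3)=131/159, b=Δ1−h1·(2M1+M2)/6=-4/53
seg 2: a=-3, c=M2/2=228/53, d=(M3−M2)/(6·1)=-148/53, b=Δ2−h2·(2M2+M3)/6=185/53
seg 3: a=2, c=M3/2=-216/53, d=(M4−M3)/(6·1)=72/53, b=Δ3−h3·(2M3+M4)/6=197/53
t_q=11/2 → seg 3, τ=1/2; S=2+197/53·τ+-216/53·τ²+72/53·τ³=319/106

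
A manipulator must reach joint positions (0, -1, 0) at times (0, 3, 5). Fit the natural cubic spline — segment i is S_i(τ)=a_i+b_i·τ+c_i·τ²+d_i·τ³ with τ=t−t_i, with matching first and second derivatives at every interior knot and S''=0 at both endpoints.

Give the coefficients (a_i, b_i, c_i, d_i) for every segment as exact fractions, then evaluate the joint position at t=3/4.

  seg 0: a=0 b=-7/12 c=0 d=1/36
  seg 1: a=-1 b=1/6 c=1/4 d=-1/24
S(3/4) = -109/256

Δ: Δ0=-1/3, Δ1=1/2
row 1: diag=10, rhs=5; c'=1/5, d'=1/2
back: M1=1/2
M: M0=0, M1=1/2, M2=0
seg 0: a=0, c=M0/2=0, d=(M1−M0)/(6·3)=1/36, b=Δ0−h0·(2M0+M1)/6=-7/12
seg 1: a=-1, c=M1/2=1/4, d=(M2−M1)/(6·2)=-1/24, b=Δ1−h1·(2M1+M2)/6=1/6
t_q=3/4 → seg 0, τ=3/4; S=0+-7/12·τ+0·τ²+1/36·τ³=-109/256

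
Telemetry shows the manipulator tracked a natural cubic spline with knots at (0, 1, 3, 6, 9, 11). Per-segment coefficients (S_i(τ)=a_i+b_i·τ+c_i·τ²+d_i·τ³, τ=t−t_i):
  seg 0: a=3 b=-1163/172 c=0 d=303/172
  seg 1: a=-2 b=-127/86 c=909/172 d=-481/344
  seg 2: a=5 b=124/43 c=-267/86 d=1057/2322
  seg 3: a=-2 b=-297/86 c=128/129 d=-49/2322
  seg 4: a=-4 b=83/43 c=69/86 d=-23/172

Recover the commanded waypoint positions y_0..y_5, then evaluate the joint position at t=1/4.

y_0=3 y_1=-2 y_2=5 y_3=-2 y_4=-4 y_5=2
S(1/4) = 14719/11008

y_0 = S_0(0) = a_0 = 3
y_1 = S_1(0) = a_1 = -2
y_2 = S_2(0) = a_2 = 5
y_3 = S_3(0) = a_3 = -2
y_4 = S_4(0) = a_4 = -4
y_5 = S_4(2) = 2
t_q=1/4 is in segment 0 (τ=1/4); S_0(τ)=14719/11008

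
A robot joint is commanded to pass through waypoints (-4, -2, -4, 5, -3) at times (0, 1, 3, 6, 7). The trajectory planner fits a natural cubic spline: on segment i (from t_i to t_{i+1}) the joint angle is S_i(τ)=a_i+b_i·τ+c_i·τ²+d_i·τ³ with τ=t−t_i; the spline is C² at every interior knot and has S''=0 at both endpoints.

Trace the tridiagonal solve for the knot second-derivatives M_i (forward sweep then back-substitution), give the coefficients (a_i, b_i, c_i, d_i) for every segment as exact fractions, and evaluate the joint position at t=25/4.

Δ: Δ0=2, Δ1=-1, Δ2=3, Δ3=-8
row 1: diag=6, rhs=-18; c'=1/3, d'=-3
row 2: denom=10−2·1/3=28/3; d'=(24−2·-3)/(28/3)=45/14
row 3: denom=8−3·9/28=197/28; d'=(-66−3·45/14)/(197/28)=-2118/197
back: M3=-2118/197
back: M2=45/14−9/28·-2118/197=1314/197
back: M1=-3−1/3·1314/197=-1029/197
M: M0=0, M1=-1029/197, M2=1314/197, M3=-2118/197, M4=0
seg 0: a=-4, c=M0/2=0, d=(M1−M0)/(6·1)=-343/394, b=Δ0−h0·(2M0+M1)/6=1131/394
seg 1: a=-2, c=M1/2=-1029/394, d=(M2−M1)/(6·2)=781/788, b=Δ1−h1·(2M1+M2)/6=51/197
seg 2: a=-4, c=M2/2=657/197, d=(M3−M2)/(6·3)=-572/591, b=Δ2−h2·(2M2+M3)/6=336/197
seg 3: a=5, c=M3/2=-1059/197, d=(M4−M3)/(6·1)=353/197, b=Δ3−h3·(2M3+M4)/6=-870/197
t_q=25/4 → seg 3, τ=1/4; S=5+-870/197·τ+-1059/197·τ²+353/197·τ³=45237/12608

  seg 0: a=-4 b=1131/394 c=0 d=-343/394
  seg 1: a=-2 b=51/197 c=-1029/394 d=781/788
  seg 2: a=-4 b=336/197 c=657/197 d=-572/591
  seg 3: a=5 b=-870/197 c=-1059/197 d=353/197
S(25/4) = 45237/12608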